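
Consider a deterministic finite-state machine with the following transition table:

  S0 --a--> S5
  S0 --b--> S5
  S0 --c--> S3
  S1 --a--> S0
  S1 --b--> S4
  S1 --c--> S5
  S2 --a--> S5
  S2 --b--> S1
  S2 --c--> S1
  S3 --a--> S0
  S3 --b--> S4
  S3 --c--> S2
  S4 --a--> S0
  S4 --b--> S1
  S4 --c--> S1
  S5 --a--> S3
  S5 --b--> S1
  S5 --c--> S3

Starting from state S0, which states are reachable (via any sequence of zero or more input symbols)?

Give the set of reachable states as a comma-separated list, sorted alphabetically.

BFS from S0:
  visit S0: S0--a-->S5 (new), S0--b-->S5 (seen), S0--c-->S3 (new)
  visit S5: S5--a-->S3 (seen), S5--b-->S1 (new), S5--c-->S3 (seen)
  visit S3: S3--a-->S0 (seen), S3--b-->S4 (new), S3--c-->S2 (new)
  visit S1: S1--a-->S0 (seen), S1--b-->S4 (seen), S1--c-->S5 (seen)
  visit S4: S4--a-->S0 (seen), S4--b-->S1 (seen), S4--c-->S1 (seen)
  visit S2: S2--a-->S5 (seen), S2--b-->S1 (seen), S2--c-->S1 (seen)

Answer: S0, S1, S2, S3, S4, S5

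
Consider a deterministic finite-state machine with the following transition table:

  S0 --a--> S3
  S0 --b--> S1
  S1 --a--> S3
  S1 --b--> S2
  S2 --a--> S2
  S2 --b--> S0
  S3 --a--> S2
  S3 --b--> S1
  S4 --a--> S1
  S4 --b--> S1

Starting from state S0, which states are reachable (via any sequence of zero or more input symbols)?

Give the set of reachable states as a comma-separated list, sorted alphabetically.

Answer: S0, S1, S2, S3

Derivation:
BFS from S0:
  visit S0: S0--a-->S3 (new), S0--b-->S1 (new)
  visit S3: S3--a-->S2 (new), S3--b-->S1 (seen)
  visit S1: S1--a-->S3 (seen), S1--b-->S2 (seen)
  visit S2: S2--a-->S2 (seen), S2--b-->S0 (seen)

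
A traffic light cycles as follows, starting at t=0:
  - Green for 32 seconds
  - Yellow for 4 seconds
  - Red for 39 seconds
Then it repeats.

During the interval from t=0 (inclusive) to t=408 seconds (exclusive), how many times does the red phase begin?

Cycle = 32+4+39 = 75s
red phase starts at t = k*75 + 36 for k=0,1,2,...
Need k*75+36 < 408 → k < 4.960
k ∈ {0, ..., 4} → 5 starts

Answer: 5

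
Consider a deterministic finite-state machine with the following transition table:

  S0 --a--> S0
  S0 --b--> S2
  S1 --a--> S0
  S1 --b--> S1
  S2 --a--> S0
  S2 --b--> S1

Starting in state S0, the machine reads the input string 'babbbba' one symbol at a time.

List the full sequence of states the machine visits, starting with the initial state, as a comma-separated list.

Answer: S0, S2, S0, S2, S1, S1, S1, S0

Derivation:
Start: S0
  read 'b': S0 --b--> S2
  read 'a': S2 --a--> S0
  read 'b': S0 --b--> S2
  read 'b': S2 --b--> S1
  read 'b': S1 --b--> S1
  read 'b': S1 --b--> S1
  read 'a': S1 --a--> S0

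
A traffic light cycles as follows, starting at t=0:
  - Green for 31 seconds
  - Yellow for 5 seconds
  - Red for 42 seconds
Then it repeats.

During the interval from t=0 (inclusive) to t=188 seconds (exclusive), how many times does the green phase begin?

Cycle = 31+5+42 = 78s
green phase starts at t = k*78 + 0 for k=0,1,2,...
Need k*78+0 < 188 → k < 2.410
k ∈ {0, ..., 2} → 3 starts

Answer: 3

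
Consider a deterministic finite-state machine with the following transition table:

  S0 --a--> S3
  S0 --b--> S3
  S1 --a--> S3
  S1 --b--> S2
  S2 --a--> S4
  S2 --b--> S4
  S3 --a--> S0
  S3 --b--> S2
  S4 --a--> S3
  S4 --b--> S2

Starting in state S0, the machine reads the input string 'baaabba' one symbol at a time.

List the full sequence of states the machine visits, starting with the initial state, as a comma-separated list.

Answer: S0, S3, S0, S3, S0, S3, S2, S4

Derivation:
Start: S0
  read 'b': S0 --b--> S3
  read 'a': S3 --a--> S0
  read 'a': S0 --a--> S3
  read 'a': S3 --a--> S0
  read 'b': S0 --b--> S3
  read 'b': S3 --b--> S2
  read 'a': S2 --a--> S4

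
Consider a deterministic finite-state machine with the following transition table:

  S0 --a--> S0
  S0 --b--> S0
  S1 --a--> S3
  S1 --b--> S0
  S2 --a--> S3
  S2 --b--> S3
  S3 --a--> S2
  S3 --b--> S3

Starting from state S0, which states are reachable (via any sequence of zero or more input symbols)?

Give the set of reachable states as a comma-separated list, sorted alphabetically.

BFS from S0:
  visit S0: S0--a-->S0 (seen), S0--b-->S0 (seen)

Answer: S0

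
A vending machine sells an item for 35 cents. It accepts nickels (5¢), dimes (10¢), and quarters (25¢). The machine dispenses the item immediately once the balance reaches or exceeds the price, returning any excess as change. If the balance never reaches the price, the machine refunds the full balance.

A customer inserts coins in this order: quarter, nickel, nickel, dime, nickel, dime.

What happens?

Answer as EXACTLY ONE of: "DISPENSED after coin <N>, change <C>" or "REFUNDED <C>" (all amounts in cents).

Answer: DISPENSED after coin 3, change 0

Derivation:
Price: 35¢
Coin 1 (quarter, 25¢): balance = 25¢
Coin 2 (nickel, 5¢): balance = 30¢
Coin 3 (nickel, 5¢): balance = 35¢
  → balance >= price → DISPENSE, change = 35 - 35 = 0¢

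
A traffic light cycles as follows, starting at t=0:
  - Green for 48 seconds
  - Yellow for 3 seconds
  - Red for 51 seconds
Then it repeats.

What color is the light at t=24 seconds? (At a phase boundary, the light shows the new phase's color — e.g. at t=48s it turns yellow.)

Cycle length = 48 + 3 + 51 = 102s
t = 24, phase_t = 24 mod 102 = 24
24 < 48 (green end) → GREEN

Answer: green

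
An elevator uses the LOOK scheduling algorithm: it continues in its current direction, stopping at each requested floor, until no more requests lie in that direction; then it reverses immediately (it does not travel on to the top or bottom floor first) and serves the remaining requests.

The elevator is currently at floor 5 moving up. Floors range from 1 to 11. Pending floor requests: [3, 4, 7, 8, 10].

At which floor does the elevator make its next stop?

Current floor: 5, direction: up
Requests above: [7, 8, 10]
Requests below: [3, 4]
Moving up and requests lie above → nearest above is min([7, 8, 10]) = 7

Answer: 7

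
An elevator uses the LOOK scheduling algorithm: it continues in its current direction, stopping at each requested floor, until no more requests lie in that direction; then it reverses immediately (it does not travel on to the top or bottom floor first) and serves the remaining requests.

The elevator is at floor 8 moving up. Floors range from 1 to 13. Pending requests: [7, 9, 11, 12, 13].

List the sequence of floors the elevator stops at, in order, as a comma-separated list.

Answer: 9, 11, 12, 13, 7

Derivation:
Current: 8, moving UP
Serve above first (ascending): [9, 11, 12, 13]
Then reverse, serve below (descending): [7]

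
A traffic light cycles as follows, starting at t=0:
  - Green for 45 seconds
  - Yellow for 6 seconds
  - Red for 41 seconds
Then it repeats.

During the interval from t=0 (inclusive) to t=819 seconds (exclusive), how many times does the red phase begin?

Answer: 9

Derivation:
Cycle = 45+6+41 = 92s
red phase starts at t = k*92 + 51 for k=0,1,2,...
Need k*92+51 < 819 → k < 8.348
k ∈ {0, ..., 8} → 9 starts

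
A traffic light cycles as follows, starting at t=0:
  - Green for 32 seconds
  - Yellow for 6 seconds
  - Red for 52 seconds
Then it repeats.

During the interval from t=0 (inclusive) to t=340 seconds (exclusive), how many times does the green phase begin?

Cycle = 32+6+52 = 90s
green phase starts at t = k*90 + 0 for k=0,1,2,...
Need k*90+0 < 340 → k < 3.778
k ∈ {0, ..., 3} → 4 starts

Answer: 4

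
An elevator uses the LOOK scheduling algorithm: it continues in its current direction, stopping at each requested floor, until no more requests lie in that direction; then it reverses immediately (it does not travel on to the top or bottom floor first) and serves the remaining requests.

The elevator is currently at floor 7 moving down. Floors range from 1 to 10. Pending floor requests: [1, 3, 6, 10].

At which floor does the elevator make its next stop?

Answer: 6

Derivation:
Current floor: 7, direction: down
Requests above: [10]
Requests below: [1, 3, 6]
Moving down and requests lie below → nearest below is max([1, 3, 6]) = 6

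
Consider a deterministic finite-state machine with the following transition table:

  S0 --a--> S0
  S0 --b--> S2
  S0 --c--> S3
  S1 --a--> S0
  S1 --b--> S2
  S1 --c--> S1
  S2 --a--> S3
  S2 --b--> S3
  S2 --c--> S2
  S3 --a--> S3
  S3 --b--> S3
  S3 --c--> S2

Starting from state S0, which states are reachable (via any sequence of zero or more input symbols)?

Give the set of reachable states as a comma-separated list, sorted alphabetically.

BFS from S0:
  visit S0: S0--a-->S0 (seen), S0--b-->S2 (new), S0--c-->S3 (new)
  visit S2: S2--a-->S3 (seen), S2--b-->S3 (seen), S2--c-->S2 (seen)
  visit S3: S3--a-->S3 (seen), S3--b-->S3 (seen), S3--c-->S2 (seen)

Answer: S0, S2, S3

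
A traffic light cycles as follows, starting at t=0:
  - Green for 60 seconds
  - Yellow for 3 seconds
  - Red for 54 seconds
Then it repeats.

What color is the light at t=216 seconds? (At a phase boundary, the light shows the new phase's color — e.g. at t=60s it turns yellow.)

Answer: red

Derivation:
Cycle length = 60 + 3 + 54 = 117s
t = 216, phase_t = 216 mod 117 = 99
99 >= 63 → RED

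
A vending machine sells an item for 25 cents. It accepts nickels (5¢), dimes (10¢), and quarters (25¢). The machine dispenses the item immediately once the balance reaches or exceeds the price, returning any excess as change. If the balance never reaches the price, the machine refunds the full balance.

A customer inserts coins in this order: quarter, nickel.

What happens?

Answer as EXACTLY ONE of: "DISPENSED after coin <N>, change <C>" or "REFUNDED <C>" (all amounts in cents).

Price: 25¢
Coin 1 (quarter, 25¢): balance = 25¢
  → balance >= price → DISPENSE, change = 25 - 25 = 0¢

Answer: DISPENSED after coin 1, change 0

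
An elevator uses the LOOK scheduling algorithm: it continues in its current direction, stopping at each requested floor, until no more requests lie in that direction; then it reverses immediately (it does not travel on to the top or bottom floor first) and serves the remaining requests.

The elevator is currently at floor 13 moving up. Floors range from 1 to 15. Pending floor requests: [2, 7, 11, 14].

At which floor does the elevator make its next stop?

Current floor: 13, direction: up
Requests above: [14]
Requests below: [2, 7, 11]
Moving up and requests lie above → nearest above is min([14]) = 14

Answer: 14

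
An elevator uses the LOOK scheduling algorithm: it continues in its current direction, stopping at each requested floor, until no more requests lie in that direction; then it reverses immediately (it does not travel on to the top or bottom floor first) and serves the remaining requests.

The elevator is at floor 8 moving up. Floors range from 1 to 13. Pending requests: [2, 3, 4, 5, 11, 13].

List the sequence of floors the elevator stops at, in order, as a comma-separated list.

Current: 8, moving UP
Serve above first (ascending): [11, 13]
Then reverse, serve below (descending): [5, 4, 3, 2]

Answer: 11, 13, 5, 4, 3, 2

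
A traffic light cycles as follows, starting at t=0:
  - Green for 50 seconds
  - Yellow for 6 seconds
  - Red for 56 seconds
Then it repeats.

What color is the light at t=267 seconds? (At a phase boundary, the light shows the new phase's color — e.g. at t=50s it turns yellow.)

Cycle length = 50 + 6 + 56 = 112s
t = 267, phase_t = 267 mod 112 = 43
43 < 50 (green end) → GREEN

Answer: green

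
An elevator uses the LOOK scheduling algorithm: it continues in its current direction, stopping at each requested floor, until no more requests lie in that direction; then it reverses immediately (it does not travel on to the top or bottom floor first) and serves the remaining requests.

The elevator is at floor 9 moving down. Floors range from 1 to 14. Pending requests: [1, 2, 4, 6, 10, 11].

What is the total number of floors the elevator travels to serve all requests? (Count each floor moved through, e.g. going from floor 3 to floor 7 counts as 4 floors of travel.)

Answer: 18

Derivation:
Start at floor 9 moving down, LOOK stop order: [6, 4, 2, 1, 10, 11]
  9 → 6: |6-9| = 3, total = 3
  6 → 4: |4-6| = 2, total = 5
  4 → 2: |2-4| = 2, total = 7
  2 → 1: |1-2| = 1, total = 8
  1 → 10: |10-1| = 9, total = 17
  10 → 11: |11-10| = 1, total = 18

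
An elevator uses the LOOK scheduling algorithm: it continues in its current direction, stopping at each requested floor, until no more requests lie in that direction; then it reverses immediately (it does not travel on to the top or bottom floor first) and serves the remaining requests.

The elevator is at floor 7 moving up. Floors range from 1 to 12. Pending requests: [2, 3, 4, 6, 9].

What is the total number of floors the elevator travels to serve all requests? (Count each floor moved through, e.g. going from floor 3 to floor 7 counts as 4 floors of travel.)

Answer: 9

Derivation:
Start at floor 7 moving up, LOOK stop order: [9, 6, 4, 3, 2]
  7 → 9: |9-7| = 2, total = 2
  9 → 6: |6-9| = 3, total = 5
  6 → 4: |4-6| = 2, total = 7
  4 → 3: |3-4| = 1, total = 8
  3 → 2: |2-3| = 1, total = 9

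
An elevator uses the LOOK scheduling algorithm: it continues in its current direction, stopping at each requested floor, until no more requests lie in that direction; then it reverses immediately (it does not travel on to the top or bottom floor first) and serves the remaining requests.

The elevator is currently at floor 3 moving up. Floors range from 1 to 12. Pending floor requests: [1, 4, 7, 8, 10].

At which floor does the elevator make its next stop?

Answer: 4

Derivation:
Current floor: 3, direction: up
Requests above: [4, 7, 8, 10]
Requests below: [1]
Moving up and requests lie above → nearest above is min([4, 7, 8, 10]) = 4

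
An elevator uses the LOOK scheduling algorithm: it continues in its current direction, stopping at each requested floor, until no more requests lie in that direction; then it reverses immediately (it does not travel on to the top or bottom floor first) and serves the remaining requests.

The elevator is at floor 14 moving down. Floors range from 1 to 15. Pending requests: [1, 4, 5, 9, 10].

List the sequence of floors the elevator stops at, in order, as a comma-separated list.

Current: 14, moving DOWN
Serve below first (descending): [10, 9, 5, 4, 1]
Then reverse, serve above (ascending): []

Answer: 10, 9, 5, 4, 1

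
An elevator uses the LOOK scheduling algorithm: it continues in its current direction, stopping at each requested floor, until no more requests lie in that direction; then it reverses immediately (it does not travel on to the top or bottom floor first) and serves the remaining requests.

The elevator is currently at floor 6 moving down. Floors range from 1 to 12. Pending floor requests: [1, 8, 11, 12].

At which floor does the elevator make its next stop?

Answer: 1

Derivation:
Current floor: 6, direction: down
Requests above: [8, 11, 12]
Requests below: [1]
Moving down and requests lie below → nearest below is max([1]) = 1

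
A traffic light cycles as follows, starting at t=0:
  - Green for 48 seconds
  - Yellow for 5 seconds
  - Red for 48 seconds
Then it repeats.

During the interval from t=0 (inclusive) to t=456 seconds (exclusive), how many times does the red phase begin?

Cycle = 48+5+48 = 101s
red phase starts at t = k*101 + 53 for k=0,1,2,...
Need k*101+53 < 456 → k < 3.990
k ∈ {0, ..., 3} → 4 starts

Answer: 4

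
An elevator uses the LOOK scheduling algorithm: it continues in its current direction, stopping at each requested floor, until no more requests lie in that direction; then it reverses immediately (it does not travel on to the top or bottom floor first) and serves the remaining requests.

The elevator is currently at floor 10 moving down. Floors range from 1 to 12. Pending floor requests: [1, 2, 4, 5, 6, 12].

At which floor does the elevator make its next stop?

Current floor: 10, direction: down
Requests above: [12]
Requests below: [1, 2, 4, 5, 6]
Moving down and requests lie below → nearest below is max([1, 2, 4, 5, 6]) = 6

Answer: 6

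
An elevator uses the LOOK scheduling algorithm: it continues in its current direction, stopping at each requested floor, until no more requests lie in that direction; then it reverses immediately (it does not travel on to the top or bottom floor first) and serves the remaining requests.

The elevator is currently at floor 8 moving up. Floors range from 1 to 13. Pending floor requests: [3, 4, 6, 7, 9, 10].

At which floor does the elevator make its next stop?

Answer: 9

Derivation:
Current floor: 8, direction: up
Requests above: [9, 10]
Requests below: [3, 4, 6, 7]
Moving up and requests lie above → nearest above is min([9, 10]) = 9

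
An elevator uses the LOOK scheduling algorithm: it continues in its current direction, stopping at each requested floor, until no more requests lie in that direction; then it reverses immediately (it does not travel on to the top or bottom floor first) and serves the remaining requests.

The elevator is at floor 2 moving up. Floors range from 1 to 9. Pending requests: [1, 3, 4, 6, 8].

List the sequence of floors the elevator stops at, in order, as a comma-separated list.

Answer: 3, 4, 6, 8, 1

Derivation:
Current: 2, moving UP
Serve above first (ascending): [3, 4, 6, 8]
Then reverse, serve below (descending): [1]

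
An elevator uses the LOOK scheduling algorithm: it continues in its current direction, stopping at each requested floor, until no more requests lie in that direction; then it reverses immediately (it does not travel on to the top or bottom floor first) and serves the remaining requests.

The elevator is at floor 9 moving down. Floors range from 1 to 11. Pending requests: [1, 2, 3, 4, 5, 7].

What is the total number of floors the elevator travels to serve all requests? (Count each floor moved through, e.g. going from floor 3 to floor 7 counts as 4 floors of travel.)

Answer: 8

Derivation:
Start at floor 9 moving down, LOOK stop order: [7, 5, 4, 3, 2, 1]
  9 → 7: |7-9| = 2, total = 2
  7 → 5: |5-7| = 2, total = 4
  5 → 4: |4-5| = 1, total = 5
  4 → 3: |3-4| = 1, total = 6
  3 → 2: |2-3| = 1, total = 7
  2 → 1: |1-2| = 1, total = 8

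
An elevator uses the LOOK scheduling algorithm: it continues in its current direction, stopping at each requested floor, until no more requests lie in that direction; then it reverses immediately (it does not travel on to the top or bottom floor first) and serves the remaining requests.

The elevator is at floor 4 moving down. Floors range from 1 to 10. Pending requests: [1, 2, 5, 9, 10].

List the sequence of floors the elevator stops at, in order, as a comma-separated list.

Current: 4, moving DOWN
Serve below first (descending): [2, 1]
Then reverse, serve above (ascending): [5, 9, 10]

Answer: 2, 1, 5, 9, 10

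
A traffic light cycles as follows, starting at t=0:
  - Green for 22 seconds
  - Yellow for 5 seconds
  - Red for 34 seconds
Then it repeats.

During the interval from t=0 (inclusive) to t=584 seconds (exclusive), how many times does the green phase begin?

Cycle = 22+5+34 = 61s
green phase starts at t = k*61 + 0 for k=0,1,2,...
Need k*61+0 < 584 → k < 9.574
k ∈ {0, ..., 9} → 10 starts

Answer: 10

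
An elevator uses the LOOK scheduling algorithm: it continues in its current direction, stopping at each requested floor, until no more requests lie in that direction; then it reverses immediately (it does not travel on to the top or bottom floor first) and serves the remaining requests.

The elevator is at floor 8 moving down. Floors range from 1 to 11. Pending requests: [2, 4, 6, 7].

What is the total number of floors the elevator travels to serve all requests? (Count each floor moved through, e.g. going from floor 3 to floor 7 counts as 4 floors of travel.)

Start at floor 8 moving down, LOOK stop order: [7, 6, 4, 2]
  8 → 7: |7-8| = 1, total = 1
  7 → 6: |6-7| = 1, total = 2
  6 → 4: |4-6| = 2, total = 4
  4 → 2: |2-4| = 2, total = 6

Answer: 6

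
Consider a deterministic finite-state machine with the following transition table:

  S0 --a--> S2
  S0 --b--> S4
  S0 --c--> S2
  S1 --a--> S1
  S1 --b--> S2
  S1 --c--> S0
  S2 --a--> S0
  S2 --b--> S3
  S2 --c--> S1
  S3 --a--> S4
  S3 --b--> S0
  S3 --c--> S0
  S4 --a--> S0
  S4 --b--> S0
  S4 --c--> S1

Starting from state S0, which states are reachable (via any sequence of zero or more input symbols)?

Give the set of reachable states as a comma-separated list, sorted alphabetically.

BFS from S0:
  visit S0: S0--a-->S2 (new), S0--b-->S4 (new), S0--c-->S2 (seen)
  visit S2: S2--a-->S0 (seen), S2--b-->S3 (new), S2--c-->S1 (new)
  visit S4: S4--a-->S0 (seen), S4--b-->S0 (seen), S4--c-->S1 (seen)
  visit S3: S3--a-->S4 (seen), S3--b-->S0 (seen), S3--c-->S0 (seen)
  visit S1: S1--a-->S1 (seen), S1--b-->S2 (seen), S1--c-->S0 (seen)

Answer: S0, S1, S2, S3, S4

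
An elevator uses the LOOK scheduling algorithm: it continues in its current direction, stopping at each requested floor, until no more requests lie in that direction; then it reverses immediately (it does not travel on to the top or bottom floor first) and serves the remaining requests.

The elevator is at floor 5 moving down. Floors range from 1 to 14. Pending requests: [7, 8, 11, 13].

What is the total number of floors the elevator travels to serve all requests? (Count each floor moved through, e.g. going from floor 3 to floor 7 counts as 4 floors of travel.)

Answer: 8

Derivation:
Start at floor 5 moving down, LOOK stop order: [7, 8, 11, 13]
  5 → 7: |7-5| = 2, total = 2
  7 → 8: |8-7| = 1, total = 3
  8 → 11: |11-8| = 3, total = 6
  11 → 13: |13-11| = 2, total = 8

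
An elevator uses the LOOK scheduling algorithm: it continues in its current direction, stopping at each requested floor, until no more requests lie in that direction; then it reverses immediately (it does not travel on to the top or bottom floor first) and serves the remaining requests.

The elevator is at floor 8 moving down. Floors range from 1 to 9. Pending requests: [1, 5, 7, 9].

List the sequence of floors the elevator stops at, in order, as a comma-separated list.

Answer: 7, 5, 1, 9

Derivation:
Current: 8, moving DOWN
Serve below first (descending): [7, 5, 1]
Then reverse, serve above (ascending): [9]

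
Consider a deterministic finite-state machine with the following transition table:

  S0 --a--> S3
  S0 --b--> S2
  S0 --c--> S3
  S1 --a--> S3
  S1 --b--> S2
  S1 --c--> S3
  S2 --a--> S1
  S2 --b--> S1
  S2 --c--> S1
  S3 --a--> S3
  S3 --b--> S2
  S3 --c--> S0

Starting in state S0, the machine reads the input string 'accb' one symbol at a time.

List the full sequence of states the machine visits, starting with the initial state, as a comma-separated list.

Answer: S0, S3, S0, S3, S2

Derivation:
Start: S0
  read 'a': S0 --a--> S3
  read 'c': S3 --c--> S0
  read 'c': S0 --c--> S3
  read 'b': S3 --b--> S2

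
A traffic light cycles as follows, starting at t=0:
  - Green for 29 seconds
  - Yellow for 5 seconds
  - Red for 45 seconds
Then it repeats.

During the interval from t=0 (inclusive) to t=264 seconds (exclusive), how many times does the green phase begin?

Answer: 4

Derivation:
Cycle = 29+5+45 = 79s
green phase starts at t = k*79 + 0 for k=0,1,2,...
Need k*79+0 < 264 → k < 3.342
k ∈ {0, ..., 3} → 4 starts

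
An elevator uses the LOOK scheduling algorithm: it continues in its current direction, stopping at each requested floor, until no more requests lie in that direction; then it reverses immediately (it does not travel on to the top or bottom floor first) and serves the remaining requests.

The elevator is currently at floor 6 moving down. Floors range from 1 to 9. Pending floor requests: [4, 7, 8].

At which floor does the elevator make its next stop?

Current floor: 6, direction: down
Requests above: [7, 8]
Requests below: [4]
Moving down and requests lie below → nearest below is max([4]) = 4

Answer: 4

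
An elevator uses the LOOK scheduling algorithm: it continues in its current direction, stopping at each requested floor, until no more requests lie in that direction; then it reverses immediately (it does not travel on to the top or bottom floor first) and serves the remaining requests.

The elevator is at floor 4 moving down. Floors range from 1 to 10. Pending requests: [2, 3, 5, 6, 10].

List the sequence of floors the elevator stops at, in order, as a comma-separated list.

Answer: 3, 2, 5, 6, 10

Derivation:
Current: 4, moving DOWN
Serve below first (descending): [3, 2]
Then reverse, serve above (ascending): [5, 6, 10]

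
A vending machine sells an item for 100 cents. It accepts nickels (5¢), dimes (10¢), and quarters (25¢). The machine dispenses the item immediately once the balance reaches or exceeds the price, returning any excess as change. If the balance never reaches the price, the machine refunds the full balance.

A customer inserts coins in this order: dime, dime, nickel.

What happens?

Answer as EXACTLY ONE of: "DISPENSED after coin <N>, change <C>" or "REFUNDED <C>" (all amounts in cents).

Answer: REFUNDED 25

Derivation:
Price: 100¢
Coin 1 (dime, 10¢): balance = 10¢
Coin 2 (dime, 10¢): balance = 20¢
Coin 3 (nickel, 5¢): balance = 25¢
All coins inserted, balance 25¢ < price 100¢ → REFUND 25¢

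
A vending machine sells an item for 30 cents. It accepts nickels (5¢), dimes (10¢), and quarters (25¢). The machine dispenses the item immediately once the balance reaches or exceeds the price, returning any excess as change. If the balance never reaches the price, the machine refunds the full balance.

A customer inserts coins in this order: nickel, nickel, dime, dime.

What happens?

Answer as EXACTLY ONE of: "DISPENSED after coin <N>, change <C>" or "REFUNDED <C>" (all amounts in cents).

Price: 30¢
Coin 1 (nickel, 5¢): balance = 5¢
Coin 2 (nickel, 5¢): balance = 10¢
Coin 3 (dime, 10¢): balance = 20¢
Coin 4 (dime, 10¢): balance = 30¢
  → balance >= price → DISPENSE, change = 30 - 30 = 0¢

Answer: DISPENSED after coin 4, change 0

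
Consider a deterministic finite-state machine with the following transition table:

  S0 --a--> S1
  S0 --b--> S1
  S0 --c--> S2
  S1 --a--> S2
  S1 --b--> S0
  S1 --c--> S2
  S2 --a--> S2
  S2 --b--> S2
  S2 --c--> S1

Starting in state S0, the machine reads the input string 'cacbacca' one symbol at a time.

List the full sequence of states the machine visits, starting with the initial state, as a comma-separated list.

Start: S0
  read 'c': S0 --c--> S2
  read 'a': S2 --a--> S2
  read 'c': S2 --c--> S1
  read 'b': S1 --b--> S0
  read 'a': S0 --a--> S1
  read 'c': S1 --c--> S2
  read 'c': S2 --c--> S1
  read 'a': S1 --a--> S2

Answer: S0, S2, S2, S1, S0, S1, S2, S1, S2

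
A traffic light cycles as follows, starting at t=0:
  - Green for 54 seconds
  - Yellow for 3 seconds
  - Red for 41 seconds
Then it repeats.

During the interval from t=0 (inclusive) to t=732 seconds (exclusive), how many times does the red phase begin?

Cycle = 54+3+41 = 98s
red phase starts at t = k*98 + 57 for k=0,1,2,...
Need k*98+57 < 732 → k < 6.888
k ∈ {0, ..., 6} → 7 starts

Answer: 7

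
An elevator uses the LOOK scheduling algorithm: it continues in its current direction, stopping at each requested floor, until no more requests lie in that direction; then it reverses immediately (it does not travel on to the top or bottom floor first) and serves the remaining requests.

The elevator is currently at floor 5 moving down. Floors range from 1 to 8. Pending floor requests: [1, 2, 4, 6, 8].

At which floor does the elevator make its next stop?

Answer: 4

Derivation:
Current floor: 5, direction: down
Requests above: [6, 8]
Requests below: [1, 2, 4]
Moving down and requests lie below → nearest below is max([1, 2, 4]) = 4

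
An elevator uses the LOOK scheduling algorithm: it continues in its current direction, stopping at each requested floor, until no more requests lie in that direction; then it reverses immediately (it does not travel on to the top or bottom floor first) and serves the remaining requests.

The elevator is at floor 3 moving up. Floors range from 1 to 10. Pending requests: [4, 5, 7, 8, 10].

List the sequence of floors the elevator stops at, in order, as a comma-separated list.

Answer: 4, 5, 7, 8, 10

Derivation:
Current: 3, moving UP
Serve above first (ascending): [4, 5, 7, 8, 10]
Then reverse, serve below (descending): []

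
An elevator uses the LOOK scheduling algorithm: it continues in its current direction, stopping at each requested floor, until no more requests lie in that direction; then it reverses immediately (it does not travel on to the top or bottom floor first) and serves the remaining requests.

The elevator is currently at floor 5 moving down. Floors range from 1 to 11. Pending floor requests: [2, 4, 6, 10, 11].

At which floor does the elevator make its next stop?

Answer: 4

Derivation:
Current floor: 5, direction: down
Requests above: [6, 10, 11]
Requests below: [2, 4]
Moving down and requests lie below → nearest below is max([2, 4]) = 4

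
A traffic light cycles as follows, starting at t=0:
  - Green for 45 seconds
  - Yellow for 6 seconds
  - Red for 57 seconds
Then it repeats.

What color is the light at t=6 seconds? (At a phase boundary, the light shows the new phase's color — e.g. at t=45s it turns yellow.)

Answer: green

Derivation:
Cycle length = 45 + 6 + 57 = 108s
t = 6, phase_t = 6 mod 108 = 6
6 < 45 (green end) → GREEN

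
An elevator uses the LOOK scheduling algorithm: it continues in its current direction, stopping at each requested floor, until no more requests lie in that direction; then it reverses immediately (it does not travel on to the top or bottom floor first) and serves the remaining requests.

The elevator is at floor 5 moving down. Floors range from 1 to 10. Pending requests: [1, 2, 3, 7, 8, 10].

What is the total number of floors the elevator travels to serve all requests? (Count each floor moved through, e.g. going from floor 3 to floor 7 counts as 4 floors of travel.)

Answer: 13

Derivation:
Start at floor 5 moving down, LOOK stop order: [3, 2, 1, 7, 8, 10]
  5 → 3: |3-5| = 2, total = 2
  3 → 2: |2-3| = 1, total = 3
  2 → 1: |1-2| = 1, total = 4
  1 → 7: |7-1| = 6, total = 10
  7 → 8: |8-7| = 1, total = 11
  8 → 10: |10-8| = 2, total = 13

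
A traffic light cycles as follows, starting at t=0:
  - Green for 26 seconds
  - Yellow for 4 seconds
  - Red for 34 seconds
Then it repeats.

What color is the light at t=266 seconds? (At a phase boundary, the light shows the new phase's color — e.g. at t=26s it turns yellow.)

Answer: green

Derivation:
Cycle length = 26 + 4 + 34 = 64s
t = 266, phase_t = 266 mod 64 = 10
10 < 26 (green end) → GREEN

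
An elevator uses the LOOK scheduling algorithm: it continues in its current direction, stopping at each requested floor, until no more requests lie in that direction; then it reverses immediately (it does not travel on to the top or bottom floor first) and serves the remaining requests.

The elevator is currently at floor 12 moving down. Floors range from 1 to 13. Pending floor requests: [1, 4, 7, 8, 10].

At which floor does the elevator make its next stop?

Answer: 10

Derivation:
Current floor: 12, direction: down
Requests above: []
Requests below: [1, 4, 7, 8, 10]
Moving down and requests lie below → nearest below is max([1, 4, 7, 8, 10]) = 10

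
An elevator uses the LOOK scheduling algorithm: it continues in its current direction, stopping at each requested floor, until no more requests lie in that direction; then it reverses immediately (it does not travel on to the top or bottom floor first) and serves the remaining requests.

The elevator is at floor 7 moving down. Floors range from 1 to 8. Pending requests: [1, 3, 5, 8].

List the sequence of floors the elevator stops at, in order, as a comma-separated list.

Current: 7, moving DOWN
Serve below first (descending): [5, 3, 1]
Then reverse, serve above (ascending): [8]

Answer: 5, 3, 1, 8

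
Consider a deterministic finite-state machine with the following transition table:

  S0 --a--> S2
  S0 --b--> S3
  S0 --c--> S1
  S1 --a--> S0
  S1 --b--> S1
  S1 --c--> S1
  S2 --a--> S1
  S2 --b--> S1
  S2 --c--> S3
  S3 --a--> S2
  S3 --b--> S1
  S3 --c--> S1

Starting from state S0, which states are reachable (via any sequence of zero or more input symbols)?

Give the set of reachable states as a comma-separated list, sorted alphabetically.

Answer: S0, S1, S2, S3

Derivation:
BFS from S0:
  visit S0: S0--a-->S2 (new), S0--b-->S3 (new), S0--c-->S1 (new)
  visit S2: S2--a-->S1 (seen), S2--b-->S1 (seen), S2--c-->S3 (seen)
  visit S3: S3--a-->S2 (seen), S3--b-->S1 (seen), S3--c-->S1 (seen)
  visit S1: S1--a-->S0 (seen), S1--b-->S1 (seen), S1--c-->S1 (seen)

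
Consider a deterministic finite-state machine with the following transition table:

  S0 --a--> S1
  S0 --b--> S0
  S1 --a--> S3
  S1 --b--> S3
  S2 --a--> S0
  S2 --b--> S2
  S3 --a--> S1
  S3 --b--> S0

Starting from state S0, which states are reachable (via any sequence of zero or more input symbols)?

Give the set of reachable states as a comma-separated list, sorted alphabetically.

Answer: S0, S1, S3

Derivation:
BFS from S0:
  visit S0: S0--a-->S1 (new), S0--b-->S0 (seen)
  visit S1: S1--a-->S3 (new), S1--b-->S3 (seen)
  visit S3: S3--a-->S1 (seen), S3--b-->S0 (seen)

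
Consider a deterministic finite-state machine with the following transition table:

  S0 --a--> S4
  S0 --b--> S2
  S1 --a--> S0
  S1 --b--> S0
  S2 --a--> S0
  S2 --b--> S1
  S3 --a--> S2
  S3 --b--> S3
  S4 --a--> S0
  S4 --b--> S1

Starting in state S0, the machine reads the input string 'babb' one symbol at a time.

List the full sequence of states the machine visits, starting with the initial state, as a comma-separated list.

Start: S0
  read 'b': S0 --b--> S2
  read 'a': S2 --a--> S0
  read 'b': S0 --b--> S2
  read 'b': S2 --b--> S1

Answer: S0, S2, S0, S2, S1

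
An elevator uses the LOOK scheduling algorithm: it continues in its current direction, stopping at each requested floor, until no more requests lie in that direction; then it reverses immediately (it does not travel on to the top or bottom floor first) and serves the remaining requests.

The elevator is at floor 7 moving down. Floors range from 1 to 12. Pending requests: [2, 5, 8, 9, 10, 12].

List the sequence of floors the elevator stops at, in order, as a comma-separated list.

Current: 7, moving DOWN
Serve below first (descending): [5, 2]
Then reverse, serve above (ascending): [8, 9, 10, 12]

Answer: 5, 2, 8, 9, 10, 12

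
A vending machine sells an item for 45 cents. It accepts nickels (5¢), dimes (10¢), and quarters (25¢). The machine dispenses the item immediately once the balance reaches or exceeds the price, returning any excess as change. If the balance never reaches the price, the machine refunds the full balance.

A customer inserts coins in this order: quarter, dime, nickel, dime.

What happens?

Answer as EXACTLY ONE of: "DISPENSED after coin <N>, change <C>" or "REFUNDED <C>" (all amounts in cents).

Price: 45¢
Coin 1 (quarter, 25¢): balance = 25¢
Coin 2 (dime, 10¢): balance = 35¢
Coin 3 (nickel, 5¢): balance = 40¢
Coin 4 (dime, 10¢): balance = 50¢
  → balance >= price → DISPENSE, change = 50 - 45 = 5¢

Answer: DISPENSED after coin 4, change 5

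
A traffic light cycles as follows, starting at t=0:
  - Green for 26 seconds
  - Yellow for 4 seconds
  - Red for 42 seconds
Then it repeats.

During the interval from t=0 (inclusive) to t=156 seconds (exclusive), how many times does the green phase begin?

Cycle = 26+4+42 = 72s
green phase starts at t = k*72 + 0 for k=0,1,2,...
Need k*72+0 < 156 → k < 2.167
k ∈ {0, ..., 2} → 3 starts

Answer: 3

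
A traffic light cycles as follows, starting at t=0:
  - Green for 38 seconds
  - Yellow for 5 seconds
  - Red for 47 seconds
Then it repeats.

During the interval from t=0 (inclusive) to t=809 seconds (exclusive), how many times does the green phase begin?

Answer: 9

Derivation:
Cycle = 38+5+47 = 90s
green phase starts at t = k*90 + 0 for k=0,1,2,...
Need k*90+0 < 809 → k < 8.989
k ∈ {0, ..., 8} → 9 starts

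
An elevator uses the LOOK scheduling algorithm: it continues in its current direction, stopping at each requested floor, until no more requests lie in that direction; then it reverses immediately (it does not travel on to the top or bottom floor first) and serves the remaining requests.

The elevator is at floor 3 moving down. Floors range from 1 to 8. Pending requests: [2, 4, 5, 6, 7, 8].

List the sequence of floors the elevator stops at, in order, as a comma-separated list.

Answer: 2, 4, 5, 6, 7, 8

Derivation:
Current: 3, moving DOWN
Serve below first (descending): [2]
Then reverse, serve above (ascending): [4, 5, 6, 7, 8]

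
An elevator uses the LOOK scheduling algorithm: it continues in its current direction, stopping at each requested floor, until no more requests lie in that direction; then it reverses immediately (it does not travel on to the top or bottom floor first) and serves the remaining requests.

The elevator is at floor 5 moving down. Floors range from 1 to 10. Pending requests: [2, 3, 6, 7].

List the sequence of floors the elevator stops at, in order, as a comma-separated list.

Current: 5, moving DOWN
Serve below first (descending): [3, 2]
Then reverse, serve above (ascending): [6, 7]

Answer: 3, 2, 6, 7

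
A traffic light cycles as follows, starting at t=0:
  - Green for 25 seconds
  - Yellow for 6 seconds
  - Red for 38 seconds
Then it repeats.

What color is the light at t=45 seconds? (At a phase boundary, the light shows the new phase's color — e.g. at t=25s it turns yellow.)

Cycle length = 25 + 6 + 38 = 69s
t = 45, phase_t = 45 mod 69 = 45
45 >= 31 → RED

Answer: red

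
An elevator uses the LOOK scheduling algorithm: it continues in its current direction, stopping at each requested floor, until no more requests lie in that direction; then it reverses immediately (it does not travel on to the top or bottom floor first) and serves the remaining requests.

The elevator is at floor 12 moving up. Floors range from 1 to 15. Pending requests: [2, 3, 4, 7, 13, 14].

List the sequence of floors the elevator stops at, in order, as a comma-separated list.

Current: 12, moving UP
Serve above first (ascending): [13, 14]
Then reverse, serve below (descending): [7, 4, 3, 2]

Answer: 13, 14, 7, 4, 3, 2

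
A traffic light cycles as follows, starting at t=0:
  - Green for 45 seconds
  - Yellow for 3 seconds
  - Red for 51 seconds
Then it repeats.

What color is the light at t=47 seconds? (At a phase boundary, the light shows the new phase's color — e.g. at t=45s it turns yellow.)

Answer: yellow

Derivation:
Cycle length = 45 + 3 + 51 = 99s
t = 47, phase_t = 47 mod 99 = 47
45 <= 47 < 48 (yellow end) → YELLOW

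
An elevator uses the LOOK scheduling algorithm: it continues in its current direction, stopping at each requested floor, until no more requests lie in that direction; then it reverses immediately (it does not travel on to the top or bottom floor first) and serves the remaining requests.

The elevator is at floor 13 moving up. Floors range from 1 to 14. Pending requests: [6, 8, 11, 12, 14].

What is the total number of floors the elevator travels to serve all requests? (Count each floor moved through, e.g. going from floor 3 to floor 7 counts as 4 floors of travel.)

Start at floor 13 moving up, LOOK stop order: [14, 12, 11, 8, 6]
  13 → 14: |14-13| = 1, total = 1
  14 → 12: |12-14| = 2, total = 3
  12 → 11: |11-12| = 1, total = 4
  11 → 8: |8-11| = 3, total = 7
  8 → 6: |6-8| = 2, total = 9

Answer: 9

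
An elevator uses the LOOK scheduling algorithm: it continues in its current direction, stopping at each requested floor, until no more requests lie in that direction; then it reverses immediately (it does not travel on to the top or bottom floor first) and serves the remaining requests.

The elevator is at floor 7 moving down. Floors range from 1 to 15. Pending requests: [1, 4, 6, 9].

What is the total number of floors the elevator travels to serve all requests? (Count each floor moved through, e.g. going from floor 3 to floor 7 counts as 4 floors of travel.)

Start at floor 7 moving down, LOOK stop order: [6, 4, 1, 9]
  7 → 6: |6-7| = 1, total = 1
  6 → 4: |4-6| = 2, total = 3
  4 → 1: |1-4| = 3, total = 6
  1 → 9: |9-1| = 8, total = 14

Answer: 14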